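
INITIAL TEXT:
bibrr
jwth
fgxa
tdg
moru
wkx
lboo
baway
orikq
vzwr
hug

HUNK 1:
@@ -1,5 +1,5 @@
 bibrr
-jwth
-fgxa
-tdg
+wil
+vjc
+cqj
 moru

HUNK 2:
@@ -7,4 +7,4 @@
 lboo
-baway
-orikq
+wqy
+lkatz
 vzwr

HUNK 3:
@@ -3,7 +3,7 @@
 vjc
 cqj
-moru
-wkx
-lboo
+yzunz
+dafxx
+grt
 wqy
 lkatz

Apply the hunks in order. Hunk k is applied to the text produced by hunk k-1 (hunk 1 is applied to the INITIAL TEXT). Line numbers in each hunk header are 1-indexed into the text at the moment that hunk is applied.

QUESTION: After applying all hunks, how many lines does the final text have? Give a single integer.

Answer: 11

Derivation:
Hunk 1: at line 1 remove [jwth,fgxa,tdg] add [wil,vjc,cqj] -> 11 lines: bibrr wil vjc cqj moru wkx lboo baway orikq vzwr hug
Hunk 2: at line 7 remove [baway,orikq] add [wqy,lkatz] -> 11 lines: bibrr wil vjc cqj moru wkx lboo wqy lkatz vzwr hug
Hunk 3: at line 3 remove [moru,wkx,lboo] add [yzunz,dafxx,grt] -> 11 lines: bibrr wil vjc cqj yzunz dafxx grt wqy lkatz vzwr hug
Final line count: 11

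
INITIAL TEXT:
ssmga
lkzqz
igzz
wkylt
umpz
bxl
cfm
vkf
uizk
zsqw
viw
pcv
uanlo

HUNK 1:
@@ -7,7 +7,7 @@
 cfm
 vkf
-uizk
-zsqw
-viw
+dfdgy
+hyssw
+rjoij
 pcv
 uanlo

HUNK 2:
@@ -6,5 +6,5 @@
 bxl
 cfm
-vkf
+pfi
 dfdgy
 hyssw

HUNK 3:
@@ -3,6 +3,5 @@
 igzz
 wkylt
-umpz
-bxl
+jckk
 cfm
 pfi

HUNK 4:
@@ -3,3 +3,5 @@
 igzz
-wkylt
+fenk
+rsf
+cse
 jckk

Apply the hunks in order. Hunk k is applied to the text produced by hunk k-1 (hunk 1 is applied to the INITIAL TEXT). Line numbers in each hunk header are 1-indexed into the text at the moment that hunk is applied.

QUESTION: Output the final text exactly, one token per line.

Answer: ssmga
lkzqz
igzz
fenk
rsf
cse
jckk
cfm
pfi
dfdgy
hyssw
rjoij
pcv
uanlo

Derivation:
Hunk 1: at line 7 remove [uizk,zsqw,viw] add [dfdgy,hyssw,rjoij] -> 13 lines: ssmga lkzqz igzz wkylt umpz bxl cfm vkf dfdgy hyssw rjoij pcv uanlo
Hunk 2: at line 6 remove [vkf] add [pfi] -> 13 lines: ssmga lkzqz igzz wkylt umpz bxl cfm pfi dfdgy hyssw rjoij pcv uanlo
Hunk 3: at line 3 remove [umpz,bxl] add [jckk] -> 12 lines: ssmga lkzqz igzz wkylt jckk cfm pfi dfdgy hyssw rjoij pcv uanlo
Hunk 4: at line 3 remove [wkylt] add [fenk,rsf,cse] -> 14 lines: ssmga lkzqz igzz fenk rsf cse jckk cfm pfi dfdgy hyssw rjoij pcv uanlo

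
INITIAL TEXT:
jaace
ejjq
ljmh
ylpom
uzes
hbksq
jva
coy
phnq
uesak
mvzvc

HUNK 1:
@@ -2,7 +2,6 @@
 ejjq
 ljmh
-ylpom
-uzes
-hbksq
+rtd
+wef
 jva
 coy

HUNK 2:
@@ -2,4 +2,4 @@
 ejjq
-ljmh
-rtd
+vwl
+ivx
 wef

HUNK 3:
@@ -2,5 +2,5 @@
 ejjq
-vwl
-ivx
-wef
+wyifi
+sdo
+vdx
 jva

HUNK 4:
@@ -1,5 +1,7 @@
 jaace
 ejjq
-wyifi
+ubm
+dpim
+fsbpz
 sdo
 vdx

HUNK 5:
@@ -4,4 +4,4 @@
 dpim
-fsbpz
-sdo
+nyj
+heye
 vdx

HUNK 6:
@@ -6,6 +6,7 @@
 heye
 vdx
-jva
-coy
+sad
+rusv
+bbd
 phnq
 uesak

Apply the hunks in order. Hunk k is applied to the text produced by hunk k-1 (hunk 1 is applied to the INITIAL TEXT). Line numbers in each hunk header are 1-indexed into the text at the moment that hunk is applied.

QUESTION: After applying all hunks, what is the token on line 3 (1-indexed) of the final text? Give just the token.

Hunk 1: at line 2 remove [ylpom,uzes,hbksq] add [rtd,wef] -> 10 lines: jaace ejjq ljmh rtd wef jva coy phnq uesak mvzvc
Hunk 2: at line 2 remove [ljmh,rtd] add [vwl,ivx] -> 10 lines: jaace ejjq vwl ivx wef jva coy phnq uesak mvzvc
Hunk 3: at line 2 remove [vwl,ivx,wef] add [wyifi,sdo,vdx] -> 10 lines: jaace ejjq wyifi sdo vdx jva coy phnq uesak mvzvc
Hunk 4: at line 1 remove [wyifi] add [ubm,dpim,fsbpz] -> 12 lines: jaace ejjq ubm dpim fsbpz sdo vdx jva coy phnq uesak mvzvc
Hunk 5: at line 4 remove [fsbpz,sdo] add [nyj,heye] -> 12 lines: jaace ejjq ubm dpim nyj heye vdx jva coy phnq uesak mvzvc
Hunk 6: at line 6 remove [jva,coy] add [sad,rusv,bbd] -> 13 lines: jaace ejjq ubm dpim nyj heye vdx sad rusv bbd phnq uesak mvzvc
Final line 3: ubm

Answer: ubm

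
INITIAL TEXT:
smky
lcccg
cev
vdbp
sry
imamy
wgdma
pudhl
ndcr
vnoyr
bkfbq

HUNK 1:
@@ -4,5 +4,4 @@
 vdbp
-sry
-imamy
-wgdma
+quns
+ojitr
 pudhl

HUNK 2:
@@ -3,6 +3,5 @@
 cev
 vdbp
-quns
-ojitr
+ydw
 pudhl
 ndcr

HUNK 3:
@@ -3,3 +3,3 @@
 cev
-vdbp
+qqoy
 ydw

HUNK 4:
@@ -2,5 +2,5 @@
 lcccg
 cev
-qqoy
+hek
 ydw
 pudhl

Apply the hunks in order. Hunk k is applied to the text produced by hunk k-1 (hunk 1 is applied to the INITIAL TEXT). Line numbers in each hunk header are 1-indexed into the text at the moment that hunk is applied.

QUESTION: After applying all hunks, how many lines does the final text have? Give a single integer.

Answer: 9

Derivation:
Hunk 1: at line 4 remove [sry,imamy,wgdma] add [quns,ojitr] -> 10 lines: smky lcccg cev vdbp quns ojitr pudhl ndcr vnoyr bkfbq
Hunk 2: at line 3 remove [quns,ojitr] add [ydw] -> 9 lines: smky lcccg cev vdbp ydw pudhl ndcr vnoyr bkfbq
Hunk 3: at line 3 remove [vdbp] add [qqoy] -> 9 lines: smky lcccg cev qqoy ydw pudhl ndcr vnoyr bkfbq
Hunk 4: at line 2 remove [qqoy] add [hek] -> 9 lines: smky lcccg cev hek ydw pudhl ndcr vnoyr bkfbq
Final line count: 9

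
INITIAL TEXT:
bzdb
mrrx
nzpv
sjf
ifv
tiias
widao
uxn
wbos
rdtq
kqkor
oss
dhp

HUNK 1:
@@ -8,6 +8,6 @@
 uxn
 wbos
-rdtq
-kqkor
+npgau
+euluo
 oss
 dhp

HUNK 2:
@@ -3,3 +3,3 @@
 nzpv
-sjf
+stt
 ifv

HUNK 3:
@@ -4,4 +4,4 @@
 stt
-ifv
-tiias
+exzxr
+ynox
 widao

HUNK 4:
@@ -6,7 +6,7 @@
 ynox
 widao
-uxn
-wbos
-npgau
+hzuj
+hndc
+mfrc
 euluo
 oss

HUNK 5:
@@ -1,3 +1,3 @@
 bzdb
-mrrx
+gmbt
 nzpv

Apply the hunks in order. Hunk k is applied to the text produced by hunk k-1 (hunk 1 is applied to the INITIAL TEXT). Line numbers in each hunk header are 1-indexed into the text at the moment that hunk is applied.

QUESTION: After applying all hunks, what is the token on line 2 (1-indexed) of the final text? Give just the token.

Hunk 1: at line 8 remove [rdtq,kqkor] add [npgau,euluo] -> 13 lines: bzdb mrrx nzpv sjf ifv tiias widao uxn wbos npgau euluo oss dhp
Hunk 2: at line 3 remove [sjf] add [stt] -> 13 lines: bzdb mrrx nzpv stt ifv tiias widao uxn wbos npgau euluo oss dhp
Hunk 3: at line 4 remove [ifv,tiias] add [exzxr,ynox] -> 13 lines: bzdb mrrx nzpv stt exzxr ynox widao uxn wbos npgau euluo oss dhp
Hunk 4: at line 6 remove [uxn,wbos,npgau] add [hzuj,hndc,mfrc] -> 13 lines: bzdb mrrx nzpv stt exzxr ynox widao hzuj hndc mfrc euluo oss dhp
Hunk 5: at line 1 remove [mrrx] add [gmbt] -> 13 lines: bzdb gmbt nzpv stt exzxr ynox widao hzuj hndc mfrc euluo oss dhp
Final line 2: gmbt

Answer: gmbt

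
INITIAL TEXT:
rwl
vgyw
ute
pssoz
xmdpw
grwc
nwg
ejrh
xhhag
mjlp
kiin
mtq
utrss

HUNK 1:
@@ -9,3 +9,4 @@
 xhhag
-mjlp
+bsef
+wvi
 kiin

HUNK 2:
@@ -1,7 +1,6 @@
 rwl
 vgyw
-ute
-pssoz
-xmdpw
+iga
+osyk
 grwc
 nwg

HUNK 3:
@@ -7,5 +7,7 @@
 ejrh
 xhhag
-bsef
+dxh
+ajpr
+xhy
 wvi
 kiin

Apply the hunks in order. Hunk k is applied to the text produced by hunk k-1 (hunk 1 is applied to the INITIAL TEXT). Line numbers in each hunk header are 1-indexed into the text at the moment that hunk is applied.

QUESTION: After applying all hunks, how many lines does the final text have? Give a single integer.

Hunk 1: at line 9 remove [mjlp] add [bsef,wvi] -> 14 lines: rwl vgyw ute pssoz xmdpw grwc nwg ejrh xhhag bsef wvi kiin mtq utrss
Hunk 2: at line 1 remove [ute,pssoz,xmdpw] add [iga,osyk] -> 13 lines: rwl vgyw iga osyk grwc nwg ejrh xhhag bsef wvi kiin mtq utrss
Hunk 3: at line 7 remove [bsef] add [dxh,ajpr,xhy] -> 15 lines: rwl vgyw iga osyk grwc nwg ejrh xhhag dxh ajpr xhy wvi kiin mtq utrss
Final line count: 15

Answer: 15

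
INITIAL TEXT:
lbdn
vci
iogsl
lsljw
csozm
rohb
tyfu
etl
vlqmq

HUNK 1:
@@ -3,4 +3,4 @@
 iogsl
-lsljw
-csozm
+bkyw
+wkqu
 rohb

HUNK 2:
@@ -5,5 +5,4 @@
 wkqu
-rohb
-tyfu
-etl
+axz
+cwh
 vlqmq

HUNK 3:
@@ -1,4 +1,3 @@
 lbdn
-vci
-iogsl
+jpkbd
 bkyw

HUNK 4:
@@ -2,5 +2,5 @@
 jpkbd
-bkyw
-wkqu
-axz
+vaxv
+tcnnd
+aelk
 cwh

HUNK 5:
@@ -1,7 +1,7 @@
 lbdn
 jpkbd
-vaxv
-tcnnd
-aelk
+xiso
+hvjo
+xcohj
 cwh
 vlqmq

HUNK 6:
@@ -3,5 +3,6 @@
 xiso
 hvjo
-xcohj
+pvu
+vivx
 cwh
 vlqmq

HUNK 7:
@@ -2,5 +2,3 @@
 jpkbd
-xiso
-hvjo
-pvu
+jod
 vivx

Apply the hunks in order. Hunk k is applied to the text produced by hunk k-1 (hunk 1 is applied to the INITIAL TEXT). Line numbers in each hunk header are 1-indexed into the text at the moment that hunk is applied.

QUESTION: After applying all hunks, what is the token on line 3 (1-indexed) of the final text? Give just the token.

Answer: jod

Derivation:
Hunk 1: at line 3 remove [lsljw,csozm] add [bkyw,wkqu] -> 9 lines: lbdn vci iogsl bkyw wkqu rohb tyfu etl vlqmq
Hunk 2: at line 5 remove [rohb,tyfu,etl] add [axz,cwh] -> 8 lines: lbdn vci iogsl bkyw wkqu axz cwh vlqmq
Hunk 3: at line 1 remove [vci,iogsl] add [jpkbd] -> 7 lines: lbdn jpkbd bkyw wkqu axz cwh vlqmq
Hunk 4: at line 2 remove [bkyw,wkqu,axz] add [vaxv,tcnnd,aelk] -> 7 lines: lbdn jpkbd vaxv tcnnd aelk cwh vlqmq
Hunk 5: at line 1 remove [vaxv,tcnnd,aelk] add [xiso,hvjo,xcohj] -> 7 lines: lbdn jpkbd xiso hvjo xcohj cwh vlqmq
Hunk 6: at line 3 remove [xcohj] add [pvu,vivx] -> 8 lines: lbdn jpkbd xiso hvjo pvu vivx cwh vlqmq
Hunk 7: at line 2 remove [xiso,hvjo,pvu] add [jod] -> 6 lines: lbdn jpkbd jod vivx cwh vlqmq
Final line 3: jod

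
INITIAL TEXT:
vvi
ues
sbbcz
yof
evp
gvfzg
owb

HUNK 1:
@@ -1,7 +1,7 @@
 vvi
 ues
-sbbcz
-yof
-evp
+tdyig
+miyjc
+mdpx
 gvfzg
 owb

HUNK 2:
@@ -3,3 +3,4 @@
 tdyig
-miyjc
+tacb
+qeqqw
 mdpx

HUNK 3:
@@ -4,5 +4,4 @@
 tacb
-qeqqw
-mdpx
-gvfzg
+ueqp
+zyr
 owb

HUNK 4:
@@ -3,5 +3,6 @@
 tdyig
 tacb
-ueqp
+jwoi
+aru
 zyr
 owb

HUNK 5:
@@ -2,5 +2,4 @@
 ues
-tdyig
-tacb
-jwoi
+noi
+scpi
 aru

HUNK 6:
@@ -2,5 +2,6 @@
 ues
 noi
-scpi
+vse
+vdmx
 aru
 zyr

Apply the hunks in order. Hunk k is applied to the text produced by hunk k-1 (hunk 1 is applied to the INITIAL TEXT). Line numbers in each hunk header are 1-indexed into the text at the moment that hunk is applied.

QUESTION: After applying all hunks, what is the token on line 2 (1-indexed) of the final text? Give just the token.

Answer: ues

Derivation:
Hunk 1: at line 1 remove [sbbcz,yof,evp] add [tdyig,miyjc,mdpx] -> 7 lines: vvi ues tdyig miyjc mdpx gvfzg owb
Hunk 2: at line 3 remove [miyjc] add [tacb,qeqqw] -> 8 lines: vvi ues tdyig tacb qeqqw mdpx gvfzg owb
Hunk 3: at line 4 remove [qeqqw,mdpx,gvfzg] add [ueqp,zyr] -> 7 lines: vvi ues tdyig tacb ueqp zyr owb
Hunk 4: at line 3 remove [ueqp] add [jwoi,aru] -> 8 lines: vvi ues tdyig tacb jwoi aru zyr owb
Hunk 5: at line 2 remove [tdyig,tacb,jwoi] add [noi,scpi] -> 7 lines: vvi ues noi scpi aru zyr owb
Hunk 6: at line 2 remove [scpi] add [vse,vdmx] -> 8 lines: vvi ues noi vse vdmx aru zyr owb
Final line 2: ues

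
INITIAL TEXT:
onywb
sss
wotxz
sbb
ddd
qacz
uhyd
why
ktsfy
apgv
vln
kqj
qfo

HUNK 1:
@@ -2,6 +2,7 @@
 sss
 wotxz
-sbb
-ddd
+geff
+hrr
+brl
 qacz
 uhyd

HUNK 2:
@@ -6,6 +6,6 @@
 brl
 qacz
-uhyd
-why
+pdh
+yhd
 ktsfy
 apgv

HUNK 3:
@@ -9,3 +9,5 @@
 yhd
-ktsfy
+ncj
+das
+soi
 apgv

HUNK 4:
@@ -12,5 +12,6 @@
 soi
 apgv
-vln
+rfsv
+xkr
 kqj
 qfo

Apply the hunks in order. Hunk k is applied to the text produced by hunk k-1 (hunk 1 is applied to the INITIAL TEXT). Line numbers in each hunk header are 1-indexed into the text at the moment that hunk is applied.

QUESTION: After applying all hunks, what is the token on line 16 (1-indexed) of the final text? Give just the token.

Answer: kqj

Derivation:
Hunk 1: at line 2 remove [sbb,ddd] add [geff,hrr,brl] -> 14 lines: onywb sss wotxz geff hrr brl qacz uhyd why ktsfy apgv vln kqj qfo
Hunk 2: at line 6 remove [uhyd,why] add [pdh,yhd] -> 14 lines: onywb sss wotxz geff hrr brl qacz pdh yhd ktsfy apgv vln kqj qfo
Hunk 3: at line 9 remove [ktsfy] add [ncj,das,soi] -> 16 lines: onywb sss wotxz geff hrr brl qacz pdh yhd ncj das soi apgv vln kqj qfo
Hunk 4: at line 12 remove [vln] add [rfsv,xkr] -> 17 lines: onywb sss wotxz geff hrr brl qacz pdh yhd ncj das soi apgv rfsv xkr kqj qfo
Final line 16: kqj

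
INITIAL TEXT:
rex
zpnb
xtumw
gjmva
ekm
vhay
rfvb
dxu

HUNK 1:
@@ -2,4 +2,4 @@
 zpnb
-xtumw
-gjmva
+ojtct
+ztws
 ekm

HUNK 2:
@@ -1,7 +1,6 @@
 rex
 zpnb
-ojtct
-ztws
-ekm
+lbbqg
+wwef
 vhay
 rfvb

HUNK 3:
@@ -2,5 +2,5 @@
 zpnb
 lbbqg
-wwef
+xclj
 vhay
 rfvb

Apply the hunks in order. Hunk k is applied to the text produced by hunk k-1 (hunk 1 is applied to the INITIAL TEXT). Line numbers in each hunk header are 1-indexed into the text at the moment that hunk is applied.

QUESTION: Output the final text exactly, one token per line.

Hunk 1: at line 2 remove [xtumw,gjmva] add [ojtct,ztws] -> 8 lines: rex zpnb ojtct ztws ekm vhay rfvb dxu
Hunk 2: at line 1 remove [ojtct,ztws,ekm] add [lbbqg,wwef] -> 7 lines: rex zpnb lbbqg wwef vhay rfvb dxu
Hunk 3: at line 2 remove [wwef] add [xclj] -> 7 lines: rex zpnb lbbqg xclj vhay rfvb dxu

Answer: rex
zpnb
lbbqg
xclj
vhay
rfvb
dxu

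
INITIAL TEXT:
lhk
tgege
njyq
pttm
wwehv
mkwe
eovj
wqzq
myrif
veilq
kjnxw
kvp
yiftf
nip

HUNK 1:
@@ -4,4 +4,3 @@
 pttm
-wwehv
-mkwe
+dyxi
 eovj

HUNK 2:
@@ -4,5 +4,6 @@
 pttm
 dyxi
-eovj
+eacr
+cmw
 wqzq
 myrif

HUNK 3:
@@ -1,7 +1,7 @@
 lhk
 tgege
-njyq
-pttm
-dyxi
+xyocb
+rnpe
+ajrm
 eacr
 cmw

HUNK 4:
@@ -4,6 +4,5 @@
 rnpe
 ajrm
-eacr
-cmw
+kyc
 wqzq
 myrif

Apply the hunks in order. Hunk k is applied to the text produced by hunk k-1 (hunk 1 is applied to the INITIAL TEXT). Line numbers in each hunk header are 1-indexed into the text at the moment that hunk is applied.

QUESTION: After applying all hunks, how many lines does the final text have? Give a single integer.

Hunk 1: at line 4 remove [wwehv,mkwe] add [dyxi] -> 13 lines: lhk tgege njyq pttm dyxi eovj wqzq myrif veilq kjnxw kvp yiftf nip
Hunk 2: at line 4 remove [eovj] add [eacr,cmw] -> 14 lines: lhk tgege njyq pttm dyxi eacr cmw wqzq myrif veilq kjnxw kvp yiftf nip
Hunk 3: at line 1 remove [njyq,pttm,dyxi] add [xyocb,rnpe,ajrm] -> 14 lines: lhk tgege xyocb rnpe ajrm eacr cmw wqzq myrif veilq kjnxw kvp yiftf nip
Hunk 4: at line 4 remove [eacr,cmw] add [kyc] -> 13 lines: lhk tgege xyocb rnpe ajrm kyc wqzq myrif veilq kjnxw kvp yiftf nip
Final line count: 13

Answer: 13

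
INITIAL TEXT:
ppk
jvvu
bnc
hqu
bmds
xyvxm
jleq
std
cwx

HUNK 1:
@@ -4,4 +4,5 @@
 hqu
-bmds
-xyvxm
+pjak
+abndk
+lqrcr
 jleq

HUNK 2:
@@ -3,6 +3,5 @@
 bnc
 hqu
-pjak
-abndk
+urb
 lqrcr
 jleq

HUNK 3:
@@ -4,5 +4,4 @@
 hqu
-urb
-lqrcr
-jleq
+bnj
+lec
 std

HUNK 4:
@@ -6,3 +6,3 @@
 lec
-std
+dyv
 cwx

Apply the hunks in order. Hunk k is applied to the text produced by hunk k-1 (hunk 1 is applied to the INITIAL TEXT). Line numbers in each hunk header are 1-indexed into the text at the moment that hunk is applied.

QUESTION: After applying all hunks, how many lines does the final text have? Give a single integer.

Hunk 1: at line 4 remove [bmds,xyvxm] add [pjak,abndk,lqrcr] -> 10 lines: ppk jvvu bnc hqu pjak abndk lqrcr jleq std cwx
Hunk 2: at line 3 remove [pjak,abndk] add [urb] -> 9 lines: ppk jvvu bnc hqu urb lqrcr jleq std cwx
Hunk 3: at line 4 remove [urb,lqrcr,jleq] add [bnj,lec] -> 8 lines: ppk jvvu bnc hqu bnj lec std cwx
Hunk 4: at line 6 remove [std] add [dyv] -> 8 lines: ppk jvvu bnc hqu bnj lec dyv cwx
Final line count: 8

Answer: 8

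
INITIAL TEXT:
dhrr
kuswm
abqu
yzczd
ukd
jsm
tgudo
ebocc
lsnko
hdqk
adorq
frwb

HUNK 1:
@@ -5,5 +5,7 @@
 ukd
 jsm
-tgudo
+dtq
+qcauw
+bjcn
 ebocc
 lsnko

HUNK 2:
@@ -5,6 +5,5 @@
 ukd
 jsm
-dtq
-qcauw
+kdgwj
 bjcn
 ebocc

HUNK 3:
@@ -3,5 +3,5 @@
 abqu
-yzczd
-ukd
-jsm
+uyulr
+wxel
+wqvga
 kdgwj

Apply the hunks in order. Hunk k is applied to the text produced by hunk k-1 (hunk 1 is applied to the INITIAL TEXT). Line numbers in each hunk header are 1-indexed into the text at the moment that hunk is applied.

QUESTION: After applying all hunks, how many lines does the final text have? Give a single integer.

Answer: 13

Derivation:
Hunk 1: at line 5 remove [tgudo] add [dtq,qcauw,bjcn] -> 14 lines: dhrr kuswm abqu yzczd ukd jsm dtq qcauw bjcn ebocc lsnko hdqk adorq frwb
Hunk 2: at line 5 remove [dtq,qcauw] add [kdgwj] -> 13 lines: dhrr kuswm abqu yzczd ukd jsm kdgwj bjcn ebocc lsnko hdqk adorq frwb
Hunk 3: at line 3 remove [yzczd,ukd,jsm] add [uyulr,wxel,wqvga] -> 13 lines: dhrr kuswm abqu uyulr wxel wqvga kdgwj bjcn ebocc lsnko hdqk adorq frwb
Final line count: 13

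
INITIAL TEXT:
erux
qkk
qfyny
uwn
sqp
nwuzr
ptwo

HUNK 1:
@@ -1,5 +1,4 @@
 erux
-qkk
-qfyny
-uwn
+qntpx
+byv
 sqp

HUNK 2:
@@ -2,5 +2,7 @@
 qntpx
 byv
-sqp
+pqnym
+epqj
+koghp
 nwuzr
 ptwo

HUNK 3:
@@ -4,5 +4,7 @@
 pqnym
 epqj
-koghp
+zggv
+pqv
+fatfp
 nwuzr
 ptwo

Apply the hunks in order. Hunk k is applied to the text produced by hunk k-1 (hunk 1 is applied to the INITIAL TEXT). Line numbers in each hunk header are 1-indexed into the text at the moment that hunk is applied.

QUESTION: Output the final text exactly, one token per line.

Answer: erux
qntpx
byv
pqnym
epqj
zggv
pqv
fatfp
nwuzr
ptwo

Derivation:
Hunk 1: at line 1 remove [qkk,qfyny,uwn] add [qntpx,byv] -> 6 lines: erux qntpx byv sqp nwuzr ptwo
Hunk 2: at line 2 remove [sqp] add [pqnym,epqj,koghp] -> 8 lines: erux qntpx byv pqnym epqj koghp nwuzr ptwo
Hunk 3: at line 4 remove [koghp] add [zggv,pqv,fatfp] -> 10 lines: erux qntpx byv pqnym epqj zggv pqv fatfp nwuzr ptwo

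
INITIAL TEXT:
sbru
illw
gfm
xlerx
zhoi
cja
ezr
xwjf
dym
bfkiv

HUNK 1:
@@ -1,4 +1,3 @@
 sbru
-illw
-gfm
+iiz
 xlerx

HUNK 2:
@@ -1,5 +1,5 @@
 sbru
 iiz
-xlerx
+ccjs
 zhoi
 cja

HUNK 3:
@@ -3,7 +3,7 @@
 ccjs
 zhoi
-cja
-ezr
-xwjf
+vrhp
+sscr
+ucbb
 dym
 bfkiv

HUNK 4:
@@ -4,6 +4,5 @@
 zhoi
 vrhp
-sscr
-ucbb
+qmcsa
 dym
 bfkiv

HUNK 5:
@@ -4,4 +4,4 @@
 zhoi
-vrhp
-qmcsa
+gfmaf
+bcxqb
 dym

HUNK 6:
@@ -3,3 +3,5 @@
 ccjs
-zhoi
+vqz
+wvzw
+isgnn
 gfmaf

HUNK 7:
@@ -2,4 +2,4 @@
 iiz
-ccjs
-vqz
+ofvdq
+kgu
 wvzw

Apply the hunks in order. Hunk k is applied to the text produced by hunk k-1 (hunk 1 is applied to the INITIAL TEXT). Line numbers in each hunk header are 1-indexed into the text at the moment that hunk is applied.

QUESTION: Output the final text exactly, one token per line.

Hunk 1: at line 1 remove [illw,gfm] add [iiz] -> 9 lines: sbru iiz xlerx zhoi cja ezr xwjf dym bfkiv
Hunk 2: at line 1 remove [xlerx] add [ccjs] -> 9 lines: sbru iiz ccjs zhoi cja ezr xwjf dym bfkiv
Hunk 3: at line 3 remove [cja,ezr,xwjf] add [vrhp,sscr,ucbb] -> 9 lines: sbru iiz ccjs zhoi vrhp sscr ucbb dym bfkiv
Hunk 4: at line 4 remove [sscr,ucbb] add [qmcsa] -> 8 lines: sbru iiz ccjs zhoi vrhp qmcsa dym bfkiv
Hunk 5: at line 4 remove [vrhp,qmcsa] add [gfmaf,bcxqb] -> 8 lines: sbru iiz ccjs zhoi gfmaf bcxqb dym bfkiv
Hunk 6: at line 3 remove [zhoi] add [vqz,wvzw,isgnn] -> 10 lines: sbru iiz ccjs vqz wvzw isgnn gfmaf bcxqb dym bfkiv
Hunk 7: at line 2 remove [ccjs,vqz] add [ofvdq,kgu] -> 10 lines: sbru iiz ofvdq kgu wvzw isgnn gfmaf bcxqb dym bfkiv

Answer: sbru
iiz
ofvdq
kgu
wvzw
isgnn
gfmaf
bcxqb
dym
bfkiv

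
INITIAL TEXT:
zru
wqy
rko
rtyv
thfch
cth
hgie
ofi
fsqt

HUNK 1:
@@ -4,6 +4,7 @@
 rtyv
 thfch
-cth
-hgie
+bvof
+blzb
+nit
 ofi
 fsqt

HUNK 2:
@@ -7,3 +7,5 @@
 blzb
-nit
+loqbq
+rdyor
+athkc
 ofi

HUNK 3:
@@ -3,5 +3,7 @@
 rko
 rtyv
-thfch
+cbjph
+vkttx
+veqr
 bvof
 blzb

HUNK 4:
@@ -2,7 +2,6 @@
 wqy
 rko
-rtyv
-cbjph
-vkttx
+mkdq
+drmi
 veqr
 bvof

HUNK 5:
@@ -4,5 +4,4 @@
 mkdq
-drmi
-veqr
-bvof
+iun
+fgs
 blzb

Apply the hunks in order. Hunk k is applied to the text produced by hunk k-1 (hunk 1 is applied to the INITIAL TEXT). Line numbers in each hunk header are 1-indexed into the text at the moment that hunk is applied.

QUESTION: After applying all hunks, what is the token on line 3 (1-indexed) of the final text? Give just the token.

Hunk 1: at line 4 remove [cth,hgie] add [bvof,blzb,nit] -> 10 lines: zru wqy rko rtyv thfch bvof blzb nit ofi fsqt
Hunk 2: at line 7 remove [nit] add [loqbq,rdyor,athkc] -> 12 lines: zru wqy rko rtyv thfch bvof blzb loqbq rdyor athkc ofi fsqt
Hunk 3: at line 3 remove [thfch] add [cbjph,vkttx,veqr] -> 14 lines: zru wqy rko rtyv cbjph vkttx veqr bvof blzb loqbq rdyor athkc ofi fsqt
Hunk 4: at line 2 remove [rtyv,cbjph,vkttx] add [mkdq,drmi] -> 13 lines: zru wqy rko mkdq drmi veqr bvof blzb loqbq rdyor athkc ofi fsqt
Hunk 5: at line 4 remove [drmi,veqr,bvof] add [iun,fgs] -> 12 lines: zru wqy rko mkdq iun fgs blzb loqbq rdyor athkc ofi fsqt
Final line 3: rko

Answer: rko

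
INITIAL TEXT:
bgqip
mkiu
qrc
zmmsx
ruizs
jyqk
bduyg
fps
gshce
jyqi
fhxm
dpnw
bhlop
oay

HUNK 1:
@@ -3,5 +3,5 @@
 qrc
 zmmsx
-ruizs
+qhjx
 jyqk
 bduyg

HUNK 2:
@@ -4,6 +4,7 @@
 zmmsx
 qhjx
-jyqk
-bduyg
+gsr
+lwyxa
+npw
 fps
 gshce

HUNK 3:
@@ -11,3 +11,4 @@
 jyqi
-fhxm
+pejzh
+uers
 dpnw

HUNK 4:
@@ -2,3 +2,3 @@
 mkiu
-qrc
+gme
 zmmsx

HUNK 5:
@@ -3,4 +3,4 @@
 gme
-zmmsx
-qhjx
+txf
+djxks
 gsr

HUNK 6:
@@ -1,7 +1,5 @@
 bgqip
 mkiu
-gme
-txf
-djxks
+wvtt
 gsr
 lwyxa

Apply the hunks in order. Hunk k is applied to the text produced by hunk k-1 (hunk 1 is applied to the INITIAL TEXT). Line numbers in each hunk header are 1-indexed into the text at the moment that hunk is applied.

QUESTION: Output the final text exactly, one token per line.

Hunk 1: at line 3 remove [ruizs] add [qhjx] -> 14 lines: bgqip mkiu qrc zmmsx qhjx jyqk bduyg fps gshce jyqi fhxm dpnw bhlop oay
Hunk 2: at line 4 remove [jyqk,bduyg] add [gsr,lwyxa,npw] -> 15 lines: bgqip mkiu qrc zmmsx qhjx gsr lwyxa npw fps gshce jyqi fhxm dpnw bhlop oay
Hunk 3: at line 11 remove [fhxm] add [pejzh,uers] -> 16 lines: bgqip mkiu qrc zmmsx qhjx gsr lwyxa npw fps gshce jyqi pejzh uers dpnw bhlop oay
Hunk 4: at line 2 remove [qrc] add [gme] -> 16 lines: bgqip mkiu gme zmmsx qhjx gsr lwyxa npw fps gshce jyqi pejzh uers dpnw bhlop oay
Hunk 5: at line 3 remove [zmmsx,qhjx] add [txf,djxks] -> 16 lines: bgqip mkiu gme txf djxks gsr lwyxa npw fps gshce jyqi pejzh uers dpnw bhlop oay
Hunk 6: at line 1 remove [gme,txf,djxks] add [wvtt] -> 14 lines: bgqip mkiu wvtt gsr lwyxa npw fps gshce jyqi pejzh uers dpnw bhlop oay

Answer: bgqip
mkiu
wvtt
gsr
lwyxa
npw
fps
gshce
jyqi
pejzh
uers
dpnw
bhlop
oay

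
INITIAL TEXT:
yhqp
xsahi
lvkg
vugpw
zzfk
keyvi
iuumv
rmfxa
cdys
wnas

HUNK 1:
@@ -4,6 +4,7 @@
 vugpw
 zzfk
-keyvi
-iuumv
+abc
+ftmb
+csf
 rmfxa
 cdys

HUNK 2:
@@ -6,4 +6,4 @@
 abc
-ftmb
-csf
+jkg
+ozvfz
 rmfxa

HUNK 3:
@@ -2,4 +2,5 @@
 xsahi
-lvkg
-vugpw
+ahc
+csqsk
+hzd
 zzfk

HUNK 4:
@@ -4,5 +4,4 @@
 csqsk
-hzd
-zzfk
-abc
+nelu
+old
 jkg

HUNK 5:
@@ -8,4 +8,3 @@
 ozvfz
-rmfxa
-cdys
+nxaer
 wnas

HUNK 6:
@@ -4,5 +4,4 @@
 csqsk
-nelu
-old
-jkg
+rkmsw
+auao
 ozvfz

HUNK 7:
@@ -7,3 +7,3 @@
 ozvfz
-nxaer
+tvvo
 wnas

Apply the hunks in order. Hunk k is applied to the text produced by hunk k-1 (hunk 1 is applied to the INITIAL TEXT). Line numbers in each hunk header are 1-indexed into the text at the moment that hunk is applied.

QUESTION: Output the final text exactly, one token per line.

Answer: yhqp
xsahi
ahc
csqsk
rkmsw
auao
ozvfz
tvvo
wnas

Derivation:
Hunk 1: at line 4 remove [keyvi,iuumv] add [abc,ftmb,csf] -> 11 lines: yhqp xsahi lvkg vugpw zzfk abc ftmb csf rmfxa cdys wnas
Hunk 2: at line 6 remove [ftmb,csf] add [jkg,ozvfz] -> 11 lines: yhqp xsahi lvkg vugpw zzfk abc jkg ozvfz rmfxa cdys wnas
Hunk 3: at line 2 remove [lvkg,vugpw] add [ahc,csqsk,hzd] -> 12 lines: yhqp xsahi ahc csqsk hzd zzfk abc jkg ozvfz rmfxa cdys wnas
Hunk 4: at line 4 remove [hzd,zzfk,abc] add [nelu,old] -> 11 lines: yhqp xsahi ahc csqsk nelu old jkg ozvfz rmfxa cdys wnas
Hunk 5: at line 8 remove [rmfxa,cdys] add [nxaer] -> 10 lines: yhqp xsahi ahc csqsk nelu old jkg ozvfz nxaer wnas
Hunk 6: at line 4 remove [nelu,old,jkg] add [rkmsw,auao] -> 9 lines: yhqp xsahi ahc csqsk rkmsw auao ozvfz nxaer wnas
Hunk 7: at line 7 remove [nxaer] add [tvvo] -> 9 lines: yhqp xsahi ahc csqsk rkmsw auao ozvfz tvvo wnas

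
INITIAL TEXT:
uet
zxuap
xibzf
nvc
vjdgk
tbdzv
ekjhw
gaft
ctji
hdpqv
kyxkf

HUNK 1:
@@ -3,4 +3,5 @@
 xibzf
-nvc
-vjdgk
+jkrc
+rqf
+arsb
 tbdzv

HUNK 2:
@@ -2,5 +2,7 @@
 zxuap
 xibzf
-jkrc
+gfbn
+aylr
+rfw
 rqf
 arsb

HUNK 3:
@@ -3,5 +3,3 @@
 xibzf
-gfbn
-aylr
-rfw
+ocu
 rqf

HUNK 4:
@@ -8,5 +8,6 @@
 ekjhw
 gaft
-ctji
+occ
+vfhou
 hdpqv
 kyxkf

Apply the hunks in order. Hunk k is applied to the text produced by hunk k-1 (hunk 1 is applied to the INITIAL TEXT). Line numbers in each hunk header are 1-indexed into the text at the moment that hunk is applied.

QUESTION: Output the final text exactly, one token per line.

Answer: uet
zxuap
xibzf
ocu
rqf
arsb
tbdzv
ekjhw
gaft
occ
vfhou
hdpqv
kyxkf

Derivation:
Hunk 1: at line 3 remove [nvc,vjdgk] add [jkrc,rqf,arsb] -> 12 lines: uet zxuap xibzf jkrc rqf arsb tbdzv ekjhw gaft ctji hdpqv kyxkf
Hunk 2: at line 2 remove [jkrc] add [gfbn,aylr,rfw] -> 14 lines: uet zxuap xibzf gfbn aylr rfw rqf arsb tbdzv ekjhw gaft ctji hdpqv kyxkf
Hunk 3: at line 3 remove [gfbn,aylr,rfw] add [ocu] -> 12 lines: uet zxuap xibzf ocu rqf arsb tbdzv ekjhw gaft ctji hdpqv kyxkf
Hunk 4: at line 8 remove [ctji] add [occ,vfhou] -> 13 lines: uet zxuap xibzf ocu rqf arsb tbdzv ekjhw gaft occ vfhou hdpqv kyxkf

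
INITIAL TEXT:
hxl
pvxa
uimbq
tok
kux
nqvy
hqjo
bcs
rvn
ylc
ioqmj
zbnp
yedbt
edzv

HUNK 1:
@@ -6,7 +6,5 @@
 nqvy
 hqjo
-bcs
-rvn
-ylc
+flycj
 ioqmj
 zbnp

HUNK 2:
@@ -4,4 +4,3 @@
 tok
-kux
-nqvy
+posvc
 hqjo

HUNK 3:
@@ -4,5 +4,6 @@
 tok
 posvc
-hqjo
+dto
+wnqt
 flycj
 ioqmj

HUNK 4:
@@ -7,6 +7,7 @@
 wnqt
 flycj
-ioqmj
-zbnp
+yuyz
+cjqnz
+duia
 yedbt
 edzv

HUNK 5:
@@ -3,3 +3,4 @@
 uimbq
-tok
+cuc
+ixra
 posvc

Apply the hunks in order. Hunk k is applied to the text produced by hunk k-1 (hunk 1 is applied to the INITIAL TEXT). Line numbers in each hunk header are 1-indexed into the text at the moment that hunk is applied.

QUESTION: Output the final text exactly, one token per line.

Hunk 1: at line 6 remove [bcs,rvn,ylc] add [flycj] -> 12 lines: hxl pvxa uimbq tok kux nqvy hqjo flycj ioqmj zbnp yedbt edzv
Hunk 2: at line 4 remove [kux,nqvy] add [posvc] -> 11 lines: hxl pvxa uimbq tok posvc hqjo flycj ioqmj zbnp yedbt edzv
Hunk 3: at line 4 remove [hqjo] add [dto,wnqt] -> 12 lines: hxl pvxa uimbq tok posvc dto wnqt flycj ioqmj zbnp yedbt edzv
Hunk 4: at line 7 remove [ioqmj,zbnp] add [yuyz,cjqnz,duia] -> 13 lines: hxl pvxa uimbq tok posvc dto wnqt flycj yuyz cjqnz duia yedbt edzv
Hunk 5: at line 3 remove [tok] add [cuc,ixra] -> 14 lines: hxl pvxa uimbq cuc ixra posvc dto wnqt flycj yuyz cjqnz duia yedbt edzv

Answer: hxl
pvxa
uimbq
cuc
ixra
posvc
dto
wnqt
flycj
yuyz
cjqnz
duia
yedbt
edzv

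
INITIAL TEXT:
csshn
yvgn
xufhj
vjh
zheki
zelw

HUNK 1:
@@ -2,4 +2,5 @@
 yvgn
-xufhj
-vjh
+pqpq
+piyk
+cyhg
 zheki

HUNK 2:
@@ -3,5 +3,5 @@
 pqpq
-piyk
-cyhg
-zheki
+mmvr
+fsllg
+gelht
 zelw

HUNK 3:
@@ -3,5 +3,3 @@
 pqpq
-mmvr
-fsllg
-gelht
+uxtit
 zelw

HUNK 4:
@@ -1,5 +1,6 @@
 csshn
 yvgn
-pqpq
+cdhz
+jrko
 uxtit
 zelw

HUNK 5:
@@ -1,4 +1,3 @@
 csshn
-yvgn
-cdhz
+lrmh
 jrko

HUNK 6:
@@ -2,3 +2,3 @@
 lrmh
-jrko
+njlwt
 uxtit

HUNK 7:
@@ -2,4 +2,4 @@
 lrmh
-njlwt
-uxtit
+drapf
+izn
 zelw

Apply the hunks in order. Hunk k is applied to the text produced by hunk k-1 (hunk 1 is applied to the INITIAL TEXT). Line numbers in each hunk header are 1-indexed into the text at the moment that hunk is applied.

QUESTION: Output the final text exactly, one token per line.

Hunk 1: at line 2 remove [xufhj,vjh] add [pqpq,piyk,cyhg] -> 7 lines: csshn yvgn pqpq piyk cyhg zheki zelw
Hunk 2: at line 3 remove [piyk,cyhg,zheki] add [mmvr,fsllg,gelht] -> 7 lines: csshn yvgn pqpq mmvr fsllg gelht zelw
Hunk 3: at line 3 remove [mmvr,fsllg,gelht] add [uxtit] -> 5 lines: csshn yvgn pqpq uxtit zelw
Hunk 4: at line 1 remove [pqpq] add [cdhz,jrko] -> 6 lines: csshn yvgn cdhz jrko uxtit zelw
Hunk 5: at line 1 remove [yvgn,cdhz] add [lrmh] -> 5 lines: csshn lrmh jrko uxtit zelw
Hunk 6: at line 2 remove [jrko] add [njlwt] -> 5 lines: csshn lrmh njlwt uxtit zelw
Hunk 7: at line 2 remove [njlwt,uxtit] add [drapf,izn] -> 5 lines: csshn lrmh drapf izn zelw

Answer: csshn
lrmh
drapf
izn
zelw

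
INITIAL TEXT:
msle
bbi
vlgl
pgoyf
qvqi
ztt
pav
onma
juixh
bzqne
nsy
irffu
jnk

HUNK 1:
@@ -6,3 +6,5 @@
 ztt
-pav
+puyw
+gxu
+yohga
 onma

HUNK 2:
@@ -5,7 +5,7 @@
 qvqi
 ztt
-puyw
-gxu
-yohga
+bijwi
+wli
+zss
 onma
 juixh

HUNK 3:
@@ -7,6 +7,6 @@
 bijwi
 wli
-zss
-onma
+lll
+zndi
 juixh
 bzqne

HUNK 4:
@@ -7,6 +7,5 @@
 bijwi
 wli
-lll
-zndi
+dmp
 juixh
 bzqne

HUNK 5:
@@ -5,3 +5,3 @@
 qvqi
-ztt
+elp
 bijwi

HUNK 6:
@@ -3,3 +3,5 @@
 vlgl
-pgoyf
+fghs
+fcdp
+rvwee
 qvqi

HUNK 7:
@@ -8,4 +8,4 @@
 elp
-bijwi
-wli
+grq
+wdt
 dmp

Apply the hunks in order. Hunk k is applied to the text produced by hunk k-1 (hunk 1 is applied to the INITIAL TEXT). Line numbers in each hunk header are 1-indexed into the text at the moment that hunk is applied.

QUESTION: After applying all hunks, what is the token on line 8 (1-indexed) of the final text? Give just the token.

Answer: elp

Derivation:
Hunk 1: at line 6 remove [pav] add [puyw,gxu,yohga] -> 15 lines: msle bbi vlgl pgoyf qvqi ztt puyw gxu yohga onma juixh bzqne nsy irffu jnk
Hunk 2: at line 5 remove [puyw,gxu,yohga] add [bijwi,wli,zss] -> 15 lines: msle bbi vlgl pgoyf qvqi ztt bijwi wli zss onma juixh bzqne nsy irffu jnk
Hunk 3: at line 7 remove [zss,onma] add [lll,zndi] -> 15 lines: msle bbi vlgl pgoyf qvqi ztt bijwi wli lll zndi juixh bzqne nsy irffu jnk
Hunk 4: at line 7 remove [lll,zndi] add [dmp] -> 14 lines: msle bbi vlgl pgoyf qvqi ztt bijwi wli dmp juixh bzqne nsy irffu jnk
Hunk 5: at line 5 remove [ztt] add [elp] -> 14 lines: msle bbi vlgl pgoyf qvqi elp bijwi wli dmp juixh bzqne nsy irffu jnk
Hunk 6: at line 3 remove [pgoyf] add [fghs,fcdp,rvwee] -> 16 lines: msle bbi vlgl fghs fcdp rvwee qvqi elp bijwi wli dmp juixh bzqne nsy irffu jnk
Hunk 7: at line 8 remove [bijwi,wli] add [grq,wdt] -> 16 lines: msle bbi vlgl fghs fcdp rvwee qvqi elp grq wdt dmp juixh bzqne nsy irffu jnk
Final line 8: elp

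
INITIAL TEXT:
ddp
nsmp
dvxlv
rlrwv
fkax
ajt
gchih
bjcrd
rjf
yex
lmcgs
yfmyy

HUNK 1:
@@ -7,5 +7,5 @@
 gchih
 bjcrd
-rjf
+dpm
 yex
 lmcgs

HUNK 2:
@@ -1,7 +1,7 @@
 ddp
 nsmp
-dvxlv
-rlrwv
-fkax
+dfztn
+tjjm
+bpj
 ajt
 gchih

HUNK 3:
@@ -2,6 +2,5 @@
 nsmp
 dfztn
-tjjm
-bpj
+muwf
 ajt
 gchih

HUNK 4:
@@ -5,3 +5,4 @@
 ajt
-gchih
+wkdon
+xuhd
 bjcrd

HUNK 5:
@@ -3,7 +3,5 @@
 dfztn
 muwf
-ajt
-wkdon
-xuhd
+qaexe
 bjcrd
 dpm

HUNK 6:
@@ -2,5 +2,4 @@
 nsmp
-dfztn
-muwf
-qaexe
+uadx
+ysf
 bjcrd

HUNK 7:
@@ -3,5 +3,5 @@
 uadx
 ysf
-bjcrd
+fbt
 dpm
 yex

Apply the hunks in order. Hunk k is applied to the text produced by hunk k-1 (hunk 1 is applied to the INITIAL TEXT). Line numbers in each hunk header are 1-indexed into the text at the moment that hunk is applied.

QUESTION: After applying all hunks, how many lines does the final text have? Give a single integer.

Hunk 1: at line 7 remove [rjf] add [dpm] -> 12 lines: ddp nsmp dvxlv rlrwv fkax ajt gchih bjcrd dpm yex lmcgs yfmyy
Hunk 2: at line 1 remove [dvxlv,rlrwv,fkax] add [dfztn,tjjm,bpj] -> 12 lines: ddp nsmp dfztn tjjm bpj ajt gchih bjcrd dpm yex lmcgs yfmyy
Hunk 3: at line 2 remove [tjjm,bpj] add [muwf] -> 11 lines: ddp nsmp dfztn muwf ajt gchih bjcrd dpm yex lmcgs yfmyy
Hunk 4: at line 5 remove [gchih] add [wkdon,xuhd] -> 12 lines: ddp nsmp dfztn muwf ajt wkdon xuhd bjcrd dpm yex lmcgs yfmyy
Hunk 5: at line 3 remove [ajt,wkdon,xuhd] add [qaexe] -> 10 lines: ddp nsmp dfztn muwf qaexe bjcrd dpm yex lmcgs yfmyy
Hunk 6: at line 2 remove [dfztn,muwf,qaexe] add [uadx,ysf] -> 9 lines: ddp nsmp uadx ysf bjcrd dpm yex lmcgs yfmyy
Hunk 7: at line 3 remove [bjcrd] add [fbt] -> 9 lines: ddp nsmp uadx ysf fbt dpm yex lmcgs yfmyy
Final line count: 9

Answer: 9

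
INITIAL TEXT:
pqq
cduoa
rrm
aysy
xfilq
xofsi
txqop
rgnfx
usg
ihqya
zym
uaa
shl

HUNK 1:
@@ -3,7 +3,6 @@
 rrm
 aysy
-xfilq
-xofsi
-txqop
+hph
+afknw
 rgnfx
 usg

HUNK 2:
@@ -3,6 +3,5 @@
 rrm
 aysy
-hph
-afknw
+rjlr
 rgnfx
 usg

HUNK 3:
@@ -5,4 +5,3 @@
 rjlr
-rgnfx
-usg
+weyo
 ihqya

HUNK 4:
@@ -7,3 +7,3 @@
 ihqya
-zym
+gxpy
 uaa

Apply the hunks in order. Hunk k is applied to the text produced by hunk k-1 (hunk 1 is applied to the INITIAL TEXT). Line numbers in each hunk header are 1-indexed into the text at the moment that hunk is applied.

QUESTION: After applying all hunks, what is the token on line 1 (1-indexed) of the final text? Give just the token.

Hunk 1: at line 3 remove [xfilq,xofsi,txqop] add [hph,afknw] -> 12 lines: pqq cduoa rrm aysy hph afknw rgnfx usg ihqya zym uaa shl
Hunk 2: at line 3 remove [hph,afknw] add [rjlr] -> 11 lines: pqq cduoa rrm aysy rjlr rgnfx usg ihqya zym uaa shl
Hunk 3: at line 5 remove [rgnfx,usg] add [weyo] -> 10 lines: pqq cduoa rrm aysy rjlr weyo ihqya zym uaa shl
Hunk 4: at line 7 remove [zym] add [gxpy] -> 10 lines: pqq cduoa rrm aysy rjlr weyo ihqya gxpy uaa shl
Final line 1: pqq

Answer: pqq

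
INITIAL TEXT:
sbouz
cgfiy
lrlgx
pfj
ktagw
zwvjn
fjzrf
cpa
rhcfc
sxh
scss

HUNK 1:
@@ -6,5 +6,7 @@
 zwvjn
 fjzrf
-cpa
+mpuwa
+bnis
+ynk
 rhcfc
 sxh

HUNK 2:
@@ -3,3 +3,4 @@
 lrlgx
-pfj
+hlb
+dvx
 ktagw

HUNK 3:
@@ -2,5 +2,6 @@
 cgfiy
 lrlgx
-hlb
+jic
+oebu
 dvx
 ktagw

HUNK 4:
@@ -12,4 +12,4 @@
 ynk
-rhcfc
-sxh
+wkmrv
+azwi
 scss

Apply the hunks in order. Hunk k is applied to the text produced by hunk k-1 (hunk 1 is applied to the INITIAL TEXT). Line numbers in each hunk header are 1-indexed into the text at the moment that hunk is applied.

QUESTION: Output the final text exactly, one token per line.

Hunk 1: at line 6 remove [cpa] add [mpuwa,bnis,ynk] -> 13 lines: sbouz cgfiy lrlgx pfj ktagw zwvjn fjzrf mpuwa bnis ynk rhcfc sxh scss
Hunk 2: at line 3 remove [pfj] add [hlb,dvx] -> 14 lines: sbouz cgfiy lrlgx hlb dvx ktagw zwvjn fjzrf mpuwa bnis ynk rhcfc sxh scss
Hunk 3: at line 2 remove [hlb] add [jic,oebu] -> 15 lines: sbouz cgfiy lrlgx jic oebu dvx ktagw zwvjn fjzrf mpuwa bnis ynk rhcfc sxh scss
Hunk 4: at line 12 remove [rhcfc,sxh] add [wkmrv,azwi] -> 15 lines: sbouz cgfiy lrlgx jic oebu dvx ktagw zwvjn fjzrf mpuwa bnis ynk wkmrv azwi scss

Answer: sbouz
cgfiy
lrlgx
jic
oebu
dvx
ktagw
zwvjn
fjzrf
mpuwa
bnis
ynk
wkmrv
azwi
scss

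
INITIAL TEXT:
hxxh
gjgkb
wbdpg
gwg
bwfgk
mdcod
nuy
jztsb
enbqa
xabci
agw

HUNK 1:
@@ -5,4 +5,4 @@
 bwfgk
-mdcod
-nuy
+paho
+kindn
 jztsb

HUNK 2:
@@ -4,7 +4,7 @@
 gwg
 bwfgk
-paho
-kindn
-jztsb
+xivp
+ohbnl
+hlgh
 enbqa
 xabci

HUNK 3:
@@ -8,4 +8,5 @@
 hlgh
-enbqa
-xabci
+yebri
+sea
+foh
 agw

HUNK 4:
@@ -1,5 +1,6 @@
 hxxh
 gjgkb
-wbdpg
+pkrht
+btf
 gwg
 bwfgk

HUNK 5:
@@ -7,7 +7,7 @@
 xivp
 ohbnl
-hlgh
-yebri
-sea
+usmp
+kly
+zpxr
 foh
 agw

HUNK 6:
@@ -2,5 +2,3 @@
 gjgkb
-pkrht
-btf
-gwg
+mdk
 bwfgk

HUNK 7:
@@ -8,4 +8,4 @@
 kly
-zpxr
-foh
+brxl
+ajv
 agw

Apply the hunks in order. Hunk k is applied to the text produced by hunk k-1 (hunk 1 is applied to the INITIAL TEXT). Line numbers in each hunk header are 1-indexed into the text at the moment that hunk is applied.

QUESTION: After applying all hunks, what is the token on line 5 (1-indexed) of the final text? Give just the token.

Hunk 1: at line 5 remove [mdcod,nuy] add [paho,kindn] -> 11 lines: hxxh gjgkb wbdpg gwg bwfgk paho kindn jztsb enbqa xabci agw
Hunk 2: at line 4 remove [paho,kindn,jztsb] add [xivp,ohbnl,hlgh] -> 11 lines: hxxh gjgkb wbdpg gwg bwfgk xivp ohbnl hlgh enbqa xabci agw
Hunk 3: at line 8 remove [enbqa,xabci] add [yebri,sea,foh] -> 12 lines: hxxh gjgkb wbdpg gwg bwfgk xivp ohbnl hlgh yebri sea foh agw
Hunk 4: at line 1 remove [wbdpg] add [pkrht,btf] -> 13 lines: hxxh gjgkb pkrht btf gwg bwfgk xivp ohbnl hlgh yebri sea foh agw
Hunk 5: at line 7 remove [hlgh,yebri,sea] add [usmp,kly,zpxr] -> 13 lines: hxxh gjgkb pkrht btf gwg bwfgk xivp ohbnl usmp kly zpxr foh agw
Hunk 6: at line 2 remove [pkrht,btf,gwg] add [mdk] -> 11 lines: hxxh gjgkb mdk bwfgk xivp ohbnl usmp kly zpxr foh agw
Hunk 7: at line 8 remove [zpxr,foh] add [brxl,ajv] -> 11 lines: hxxh gjgkb mdk bwfgk xivp ohbnl usmp kly brxl ajv agw
Final line 5: xivp

Answer: xivp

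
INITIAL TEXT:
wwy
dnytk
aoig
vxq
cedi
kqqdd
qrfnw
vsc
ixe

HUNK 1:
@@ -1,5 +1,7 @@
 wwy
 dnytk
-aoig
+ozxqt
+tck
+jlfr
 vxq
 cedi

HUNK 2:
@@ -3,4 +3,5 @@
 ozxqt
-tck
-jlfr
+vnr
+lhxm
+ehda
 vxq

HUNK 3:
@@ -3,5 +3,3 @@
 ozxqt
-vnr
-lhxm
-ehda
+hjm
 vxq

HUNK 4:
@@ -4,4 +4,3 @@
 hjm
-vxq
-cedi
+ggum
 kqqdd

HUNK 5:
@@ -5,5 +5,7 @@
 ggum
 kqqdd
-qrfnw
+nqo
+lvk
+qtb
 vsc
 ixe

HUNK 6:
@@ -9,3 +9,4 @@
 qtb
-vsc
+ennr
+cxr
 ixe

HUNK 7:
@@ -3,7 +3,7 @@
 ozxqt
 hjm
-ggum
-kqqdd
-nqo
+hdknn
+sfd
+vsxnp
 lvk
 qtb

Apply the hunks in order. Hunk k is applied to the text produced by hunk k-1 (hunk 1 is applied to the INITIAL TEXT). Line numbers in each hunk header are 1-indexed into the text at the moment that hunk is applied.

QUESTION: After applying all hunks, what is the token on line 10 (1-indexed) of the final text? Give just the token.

Answer: ennr

Derivation:
Hunk 1: at line 1 remove [aoig] add [ozxqt,tck,jlfr] -> 11 lines: wwy dnytk ozxqt tck jlfr vxq cedi kqqdd qrfnw vsc ixe
Hunk 2: at line 3 remove [tck,jlfr] add [vnr,lhxm,ehda] -> 12 lines: wwy dnytk ozxqt vnr lhxm ehda vxq cedi kqqdd qrfnw vsc ixe
Hunk 3: at line 3 remove [vnr,lhxm,ehda] add [hjm] -> 10 lines: wwy dnytk ozxqt hjm vxq cedi kqqdd qrfnw vsc ixe
Hunk 4: at line 4 remove [vxq,cedi] add [ggum] -> 9 lines: wwy dnytk ozxqt hjm ggum kqqdd qrfnw vsc ixe
Hunk 5: at line 5 remove [qrfnw] add [nqo,lvk,qtb] -> 11 lines: wwy dnytk ozxqt hjm ggum kqqdd nqo lvk qtb vsc ixe
Hunk 6: at line 9 remove [vsc] add [ennr,cxr] -> 12 lines: wwy dnytk ozxqt hjm ggum kqqdd nqo lvk qtb ennr cxr ixe
Hunk 7: at line 3 remove [ggum,kqqdd,nqo] add [hdknn,sfd,vsxnp] -> 12 lines: wwy dnytk ozxqt hjm hdknn sfd vsxnp lvk qtb ennr cxr ixe
Final line 10: ennr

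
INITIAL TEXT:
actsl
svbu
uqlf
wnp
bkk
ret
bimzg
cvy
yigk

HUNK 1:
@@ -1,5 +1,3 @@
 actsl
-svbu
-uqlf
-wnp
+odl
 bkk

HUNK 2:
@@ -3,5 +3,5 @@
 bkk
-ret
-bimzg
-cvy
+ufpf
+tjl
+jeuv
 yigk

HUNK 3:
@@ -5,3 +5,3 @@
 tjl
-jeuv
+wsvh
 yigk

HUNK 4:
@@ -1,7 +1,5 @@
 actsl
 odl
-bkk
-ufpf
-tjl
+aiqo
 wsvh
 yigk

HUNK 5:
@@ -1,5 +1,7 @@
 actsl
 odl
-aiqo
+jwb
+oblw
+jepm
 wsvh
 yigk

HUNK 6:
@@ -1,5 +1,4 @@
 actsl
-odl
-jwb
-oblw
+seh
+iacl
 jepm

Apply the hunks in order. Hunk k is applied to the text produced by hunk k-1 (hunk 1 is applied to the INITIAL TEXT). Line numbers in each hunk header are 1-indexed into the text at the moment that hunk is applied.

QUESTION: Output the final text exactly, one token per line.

Answer: actsl
seh
iacl
jepm
wsvh
yigk

Derivation:
Hunk 1: at line 1 remove [svbu,uqlf,wnp] add [odl] -> 7 lines: actsl odl bkk ret bimzg cvy yigk
Hunk 2: at line 3 remove [ret,bimzg,cvy] add [ufpf,tjl,jeuv] -> 7 lines: actsl odl bkk ufpf tjl jeuv yigk
Hunk 3: at line 5 remove [jeuv] add [wsvh] -> 7 lines: actsl odl bkk ufpf tjl wsvh yigk
Hunk 4: at line 1 remove [bkk,ufpf,tjl] add [aiqo] -> 5 lines: actsl odl aiqo wsvh yigk
Hunk 5: at line 1 remove [aiqo] add [jwb,oblw,jepm] -> 7 lines: actsl odl jwb oblw jepm wsvh yigk
Hunk 6: at line 1 remove [odl,jwb,oblw] add [seh,iacl] -> 6 lines: actsl seh iacl jepm wsvh yigk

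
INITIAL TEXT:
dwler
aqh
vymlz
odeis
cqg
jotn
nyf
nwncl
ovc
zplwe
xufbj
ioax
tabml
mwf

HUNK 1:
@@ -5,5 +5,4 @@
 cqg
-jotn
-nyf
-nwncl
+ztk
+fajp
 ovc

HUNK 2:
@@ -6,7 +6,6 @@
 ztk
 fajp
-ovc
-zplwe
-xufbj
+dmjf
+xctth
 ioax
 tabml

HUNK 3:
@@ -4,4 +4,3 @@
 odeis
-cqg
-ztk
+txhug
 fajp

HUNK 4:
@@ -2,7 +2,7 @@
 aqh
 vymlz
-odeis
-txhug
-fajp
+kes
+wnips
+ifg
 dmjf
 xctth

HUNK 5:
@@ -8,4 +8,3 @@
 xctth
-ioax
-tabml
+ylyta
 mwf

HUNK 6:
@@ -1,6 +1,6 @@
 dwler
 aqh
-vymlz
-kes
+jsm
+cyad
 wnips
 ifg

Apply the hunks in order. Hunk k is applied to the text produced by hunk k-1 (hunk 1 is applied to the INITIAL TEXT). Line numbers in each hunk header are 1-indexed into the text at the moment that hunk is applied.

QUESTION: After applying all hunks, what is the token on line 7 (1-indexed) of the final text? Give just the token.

Answer: dmjf

Derivation:
Hunk 1: at line 5 remove [jotn,nyf,nwncl] add [ztk,fajp] -> 13 lines: dwler aqh vymlz odeis cqg ztk fajp ovc zplwe xufbj ioax tabml mwf
Hunk 2: at line 6 remove [ovc,zplwe,xufbj] add [dmjf,xctth] -> 12 lines: dwler aqh vymlz odeis cqg ztk fajp dmjf xctth ioax tabml mwf
Hunk 3: at line 4 remove [cqg,ztk] add [txhug] -> 11 lines: dwler aqh vymlz odeis txhug fajp dmjf xctth ioax tabml mwf
Hunk 4: at line 2 remove [odeis,txhug,fajp] add [kes,wnips,ifg] -> 11 lines: dwler aqh vymlz kes wnips ifg dmjf xctth ioax tabml mwf
Hunk 5: at line 8 remove [ioax,tabml] add [ylyta] -> 10 lines: dwler aqh vymlz kes wnips ifg dmjf xctth ylyta mwf
Hunk 6: at line 1 remove [vymlz,kes] add [jsm,cyad] -> 10 lines: dwler aqh jsm cyad wnips ifg dmjf xctth ylyta mwf
Final line 7: dmjf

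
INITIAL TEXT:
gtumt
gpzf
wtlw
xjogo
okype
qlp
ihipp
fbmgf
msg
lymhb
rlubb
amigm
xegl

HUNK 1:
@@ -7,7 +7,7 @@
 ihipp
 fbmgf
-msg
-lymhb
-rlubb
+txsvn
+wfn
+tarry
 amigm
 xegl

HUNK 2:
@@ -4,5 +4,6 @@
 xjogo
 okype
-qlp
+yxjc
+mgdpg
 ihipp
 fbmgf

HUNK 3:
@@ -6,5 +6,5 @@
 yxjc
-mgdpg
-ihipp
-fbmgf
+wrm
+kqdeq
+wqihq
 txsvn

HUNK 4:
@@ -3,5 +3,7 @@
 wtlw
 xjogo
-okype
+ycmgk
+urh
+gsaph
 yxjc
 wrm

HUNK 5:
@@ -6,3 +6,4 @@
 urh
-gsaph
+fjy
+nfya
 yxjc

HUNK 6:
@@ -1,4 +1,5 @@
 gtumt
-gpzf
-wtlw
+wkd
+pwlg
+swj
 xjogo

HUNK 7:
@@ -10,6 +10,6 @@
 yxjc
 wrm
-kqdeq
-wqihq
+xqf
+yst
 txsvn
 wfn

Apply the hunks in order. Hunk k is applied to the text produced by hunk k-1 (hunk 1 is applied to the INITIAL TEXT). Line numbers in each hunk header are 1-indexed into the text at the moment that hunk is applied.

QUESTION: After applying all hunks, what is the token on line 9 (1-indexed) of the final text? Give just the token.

Hunk 1: at line 7 remove [msg,lymhb,rlubb] add [txsvn,wfn,tarry] -> 13 lines: gtumt gpzf wtlw xjogo okype qlp ihipp fbmgf txsvn wfn tarry amigm xegl
Hunk 2: at line 4 remove [qlp] add [yxjc,mgdpg] -> 14 lines: gtumt gpzf wtlw xjogo okype yxjc mgdpg ihipp fbmgf txsvn wfn tarry amigm xegl
Hunk 3: at line 6 remove [mgdpg,ihipp,fbmgf] add [wrm,kqdeq,wqihq] -> 14 lines: gtumt gpzf wtlw xjogo okype yxjc wrm kqdeq wqihq txsvn wfn tarry amigm xegl
Hunk 4: at line 3 remove [okype] add [ycmgk,urh,gsaph] -> 16 lines: gtumt gpzf wtlw xjogo ycmgk urh gsaph yxjc wrm kqdeq wqihq txsvn wfn tarry amigm xegl
Hunk 5: at line 6 remove [gsaph] add [fjy,nfya] -> 17 lines: gtumt gpzf wtlw xjogo ycmgk urh fjy nfya yxjc wrm kqdeq wqihq txsvn wfn tarry amigm xegl
Hunk 6: at line 1 remove [gpzf,wtlw] add [wkd,pwlg,swj] -> 18 lines: gtumt wkd pwlg swj xjogo ycmgk urh fjy nfya yxjc wrm kqdeq wqihq txsvn wfn tarry amigm xegl
Hunk 7: at line 10 remove [kqdeq,wqihq] add [xqf,yst] -> 18 lines: gtumt wkd pwlg swj xjogo ycmgk urh fjy nfya yxjc wrm xqf yst txsvn wfn tarry amigm xegl
Final line 9: nfya

Answer: nfya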